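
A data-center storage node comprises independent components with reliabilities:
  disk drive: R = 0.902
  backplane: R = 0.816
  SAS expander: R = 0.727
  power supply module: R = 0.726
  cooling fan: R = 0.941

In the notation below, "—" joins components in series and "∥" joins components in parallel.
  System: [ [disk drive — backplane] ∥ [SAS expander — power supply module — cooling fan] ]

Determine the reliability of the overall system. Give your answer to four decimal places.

Series (disk drive and backplane): 0.902000 × 0.816000 = 0.736032
Series (SAS expander, power supply module, and cooling fan): 0.727000 × 0.726000 × 0.941000 = 0.496662
Parallel ([0.736032] and [0.496662]): 1 − (1 − 0.736032)(1 − 0.496662) = 0.8671

0.8671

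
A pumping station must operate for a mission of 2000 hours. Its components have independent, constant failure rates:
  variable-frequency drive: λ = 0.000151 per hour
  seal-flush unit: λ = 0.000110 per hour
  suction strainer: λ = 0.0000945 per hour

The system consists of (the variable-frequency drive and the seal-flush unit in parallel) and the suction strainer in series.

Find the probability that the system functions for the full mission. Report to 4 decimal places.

R(variable-frequency drive) = exp(−0.000151 × 2000) = 0.739338
R(seal-flush unit) = exp(−0.000110 × 2000) = 0.802519
R(suction strainer) = exp(−0.0000945 × 2000) = 0.827787
Parallel (variable-frequency drive and seal-flush unit): 1 − (1 − 0.739338)(1 − 0.802519) = 0.948524
Series ([0.948524] and suction strainer): 0.948524 × 0.827787 = 0.7852

0.7852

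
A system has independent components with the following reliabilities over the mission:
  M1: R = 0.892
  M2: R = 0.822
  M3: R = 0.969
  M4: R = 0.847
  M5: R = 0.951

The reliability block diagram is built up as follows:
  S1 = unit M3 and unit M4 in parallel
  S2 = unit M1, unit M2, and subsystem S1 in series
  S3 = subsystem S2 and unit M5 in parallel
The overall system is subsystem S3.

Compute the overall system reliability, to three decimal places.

Parallel (M3 and M4): 1 − (1 − 0.96900)(1 − 0.84700) = 0.99526
Series (M1, M2, and [0.99526]): 0.89200 × 0.82200 × 0.99526 = 0.72975
Parallel ([0.72975] and M5): 1 − (1 − 0.72975)(1 − 0.95100) = 0.987

0.987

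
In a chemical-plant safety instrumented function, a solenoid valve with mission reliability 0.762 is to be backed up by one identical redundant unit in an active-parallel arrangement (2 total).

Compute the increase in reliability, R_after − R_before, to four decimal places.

0.1814

R_before = 0.762
R_after = 1 − (1 − 0.762)^2 = 0.9434
ΔR = 0.9434 − 0.762 = 0.1814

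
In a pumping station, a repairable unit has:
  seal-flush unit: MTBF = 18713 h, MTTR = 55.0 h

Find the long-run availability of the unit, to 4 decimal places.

A(seal-flush unit) = MTBF/(MTBF+MTTR) = 18713/(18713+55.0) = 0.9971

0.9971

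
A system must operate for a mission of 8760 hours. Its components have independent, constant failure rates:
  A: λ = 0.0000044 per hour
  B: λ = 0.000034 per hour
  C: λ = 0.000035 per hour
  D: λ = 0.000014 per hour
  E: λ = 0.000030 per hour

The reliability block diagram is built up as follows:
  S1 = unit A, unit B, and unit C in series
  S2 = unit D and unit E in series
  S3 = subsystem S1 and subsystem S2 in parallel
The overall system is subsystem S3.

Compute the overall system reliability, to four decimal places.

0.8483

R(A) = exp(−0.0000044 × 8760) = 0.962189
R(B) = exp(−0.000034 × 8760) = 0.742420
R(C) = exp(−0.000035 × 8760) = 0.735945
R(D) = exp(−0.000014 × 8760) = 0.884582
R(E) = exp(−0.000030 × 8760) = 0.768896
Series (A, B, and C): 0.962189 × 0.742420 × 0.735945 = 0.525721
Series (D and E): 0.884582 × 0.768896 = 0.680152
Parallel ([0.525721] and [0.680152]): 1 − (1 − 0.525721)(1 − 0.680152) = 0.8483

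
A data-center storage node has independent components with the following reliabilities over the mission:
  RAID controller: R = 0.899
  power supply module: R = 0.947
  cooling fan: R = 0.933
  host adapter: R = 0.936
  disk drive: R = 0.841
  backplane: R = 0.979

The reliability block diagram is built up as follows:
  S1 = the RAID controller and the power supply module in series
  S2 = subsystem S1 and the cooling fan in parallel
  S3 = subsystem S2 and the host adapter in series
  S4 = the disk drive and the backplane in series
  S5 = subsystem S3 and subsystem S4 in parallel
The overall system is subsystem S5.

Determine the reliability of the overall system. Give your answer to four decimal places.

0.9870

Series (RAID controller and power supply module): 0.899000 × 0.947000 = 0.851353
Parallel ([0.851353] and cooling fan): 1 − (1 − 0.851353)(1 − 0.933000) = 0.990041
Series ([0.990041] and host adapter): 0.990041 × 0.936000 = 0.926678
Series (disk drive and backplane): 0.841000 × 0.979000 = 0.823339
Parallel ([0.926678] and [0.823339]): 1 − (1 − 0.926678)(1 − 0.823339) = 0.9870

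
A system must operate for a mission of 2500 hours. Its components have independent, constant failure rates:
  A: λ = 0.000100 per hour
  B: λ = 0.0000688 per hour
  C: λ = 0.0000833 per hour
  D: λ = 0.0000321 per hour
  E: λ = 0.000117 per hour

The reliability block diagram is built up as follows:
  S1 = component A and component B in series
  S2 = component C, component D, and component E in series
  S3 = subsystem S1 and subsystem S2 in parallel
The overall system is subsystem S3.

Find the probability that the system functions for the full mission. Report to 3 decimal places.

R(A) = exp(−0.000100 × 2500) = 0.77880
R(B) = exp(−0.0000688 × 2500) = 0.84198
R(C) = exp(−0.0000833 × 2500) = 0.81200
R(D) = exp(−0.0000321 × 2500) = 0.92289
R(E) = exp(−0.000117 × 2500) = 0.74640
Series (A and B): 0.77880 × 0.84198 = 0.65573
Series (C, D, and E): 0.81200 × 0.92289 × 0.74640 = 0.55934
Parallel ([0.65573] and [0.55934]): 1 − (1 − 0.65573)(1 − 0.55934) = 0.848

0.848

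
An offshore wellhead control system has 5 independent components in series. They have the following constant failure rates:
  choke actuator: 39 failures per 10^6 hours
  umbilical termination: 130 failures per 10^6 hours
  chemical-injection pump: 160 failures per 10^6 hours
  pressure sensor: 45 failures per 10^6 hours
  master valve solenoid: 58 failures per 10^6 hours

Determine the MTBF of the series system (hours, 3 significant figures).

2310

Series of exponential components: λ_sys = Σ λ_i
λ_sys = 0.000039 + 0.00013 + 0.00016 + 0.000045 + 0.000058 = 4.3200e-04 /h
MTBF = 1 / λ_sys = 2310 h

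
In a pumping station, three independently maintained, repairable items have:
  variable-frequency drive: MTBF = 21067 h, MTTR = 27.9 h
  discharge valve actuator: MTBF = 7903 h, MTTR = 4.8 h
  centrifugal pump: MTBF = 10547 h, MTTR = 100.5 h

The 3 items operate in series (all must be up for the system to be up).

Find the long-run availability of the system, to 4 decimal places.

0.9887

A(variable-frequency drive) = MTBF/(MTBF+MTTR) = 21067/(21067+27.9) = 0.998677
A(discharge valve actuator) = MTBF/(MTBF+MTTR) = 7903/(7903+4.8) = 0.999393
A(centrifugal pump) = MTBF/(MTBF+MTTR) = 10547/(10547+100.5) = 0.990561
Series availability: 0.998677 × 0.999393 × 0.990561 = 0.9887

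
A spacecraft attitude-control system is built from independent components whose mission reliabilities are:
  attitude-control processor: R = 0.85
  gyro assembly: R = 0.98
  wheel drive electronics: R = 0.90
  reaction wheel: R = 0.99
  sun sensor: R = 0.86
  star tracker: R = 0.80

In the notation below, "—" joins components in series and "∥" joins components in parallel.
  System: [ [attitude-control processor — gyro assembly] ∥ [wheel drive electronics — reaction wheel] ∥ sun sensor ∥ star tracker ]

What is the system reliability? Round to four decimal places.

Series (attitude-control processor and gyro assembly): 0.850000 × 0.980000 = 0.833000
Series (wheel drive electronics and reaction wheel): 0.900000 × 0.990000 = 0.891000
Parallel ([0.833000], [0.891000], sun sensor, and star tracker): 1 − (1 − 0.833000)(1 − 0.891000)(1 − 0.860000)(1 − 0.800000) = 0.9995

0.9995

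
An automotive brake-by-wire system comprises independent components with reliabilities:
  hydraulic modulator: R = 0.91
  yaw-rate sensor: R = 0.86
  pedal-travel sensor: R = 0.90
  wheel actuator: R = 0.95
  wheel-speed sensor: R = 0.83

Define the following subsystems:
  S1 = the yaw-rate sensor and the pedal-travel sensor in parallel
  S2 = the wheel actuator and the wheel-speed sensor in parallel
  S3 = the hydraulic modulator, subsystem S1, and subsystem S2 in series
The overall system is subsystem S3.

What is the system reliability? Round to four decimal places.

Parallel (yaw-rate sensor and pedal-travel sensor): 1 − (1 − 0.860000)(1 − 0.900000) = 0.986000
Parallel (wheel actuator and wheel-speed sensor): 1 − (1 − 0.950000)(1 − 0.830000) = 0.991500
Series (hydraulic modulator, [0.986000], and [0.991500]): 0.910000 × 0.986000 × 0.991500 = 0.8896

0.8896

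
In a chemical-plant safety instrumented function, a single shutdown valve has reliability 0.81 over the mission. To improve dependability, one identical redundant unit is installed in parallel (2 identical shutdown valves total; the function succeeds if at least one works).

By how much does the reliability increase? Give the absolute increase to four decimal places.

R_before = 0.81
R_after = 1 − (1 − 0.81)^2 = 0.9639
ΔR = 0.9639 − 0.81 = 0.1539

0.1539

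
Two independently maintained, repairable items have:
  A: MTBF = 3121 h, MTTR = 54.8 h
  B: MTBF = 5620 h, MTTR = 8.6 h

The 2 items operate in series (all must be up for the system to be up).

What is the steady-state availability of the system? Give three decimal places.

0.981

A(A) = MTBF/(MTBF+MTTR) = 3121/(3121+54.8) = 0.982745
A(B) = MTBF/(MTBF+MTTR) = 5620/(5620+8.6) = 0.998472
Series availability: 0.982745 × 0.998472 = 0.981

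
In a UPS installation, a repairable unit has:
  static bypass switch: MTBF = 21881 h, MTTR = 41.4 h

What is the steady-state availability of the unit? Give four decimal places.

0.9981

A(static bypass switch) = MTBF/(MTBF+MTTR) = 21881/(21881+41.4) = 0.9981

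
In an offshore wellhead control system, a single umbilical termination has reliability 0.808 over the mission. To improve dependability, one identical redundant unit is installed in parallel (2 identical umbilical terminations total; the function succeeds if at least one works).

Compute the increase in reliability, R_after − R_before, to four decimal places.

R_before = 0.808
R_after = 1 − (1 − 0.808)^2 = 0.9631
ΔR = 0.9631 − 0.808 = 0.1551

0.1551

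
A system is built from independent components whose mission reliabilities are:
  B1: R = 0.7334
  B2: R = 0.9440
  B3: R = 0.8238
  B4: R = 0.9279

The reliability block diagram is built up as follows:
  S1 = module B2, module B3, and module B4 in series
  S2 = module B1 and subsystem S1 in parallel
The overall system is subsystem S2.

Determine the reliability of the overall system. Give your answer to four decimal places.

Series (B2, B3, and B4): 0.944000 × 0.823800 × 0.927900 = 0.721597
Parallel (B1 and [0.721597]): 1 − (1 − 0.733400)(1 − 0.721597) = 0.9258

0.9258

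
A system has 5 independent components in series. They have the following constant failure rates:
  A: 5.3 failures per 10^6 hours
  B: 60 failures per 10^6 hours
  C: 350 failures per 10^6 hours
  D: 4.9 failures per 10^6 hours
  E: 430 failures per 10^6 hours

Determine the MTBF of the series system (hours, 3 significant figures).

1180

Series of exponential components: λ_sys = Σ λ_i
λ_sys = 0.0000053 + 0.000060 + 0.00035 + 0.0000049 + 0.00043 = 8.5020e-04 /h
MTBF = 1 / λ_sys = 1180 h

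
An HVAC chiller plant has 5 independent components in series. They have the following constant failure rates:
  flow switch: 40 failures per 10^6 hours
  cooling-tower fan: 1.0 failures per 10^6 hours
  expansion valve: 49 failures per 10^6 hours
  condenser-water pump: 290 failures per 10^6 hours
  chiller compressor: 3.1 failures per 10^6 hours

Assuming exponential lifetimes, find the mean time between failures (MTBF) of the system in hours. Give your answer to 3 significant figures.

Series of exponential components: λ_sys = Σ λ_i
λ_sys = 0.000040 + 0.0000010 + 0.000049 + 0.00029 + 0.0000031 = 3.8310e-04 /h
MTBF = 1 / λ_sys = 2610 h

2610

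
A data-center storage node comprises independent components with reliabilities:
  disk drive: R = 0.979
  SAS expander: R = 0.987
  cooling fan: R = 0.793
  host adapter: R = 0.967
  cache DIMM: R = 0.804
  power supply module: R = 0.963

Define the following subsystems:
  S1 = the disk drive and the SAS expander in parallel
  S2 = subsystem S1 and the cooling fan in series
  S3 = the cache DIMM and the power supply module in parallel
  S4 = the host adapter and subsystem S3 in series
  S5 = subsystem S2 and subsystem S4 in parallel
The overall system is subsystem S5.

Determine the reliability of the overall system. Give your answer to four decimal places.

0.9917

Parallel (disk drive and SAS expander): 1 − (1 − 0.979000)(1 − 0.987000) = 0.999727
Series ([0.999727] and cooling fan): 0.999727 × 0.793000 = 0.792784
Parallel (cache DIMM and power supply module): 1 − (1 − 0.804000)(1 − 0.963000) = 0.992748
Series (host adapter and [0.992748]): 0.967000 × 0.992748 = 0.959987
Parallel ([0.792784] and [0.959987]): 1 − (1 − 0.792784)(1 − 0.959987) = 0.9917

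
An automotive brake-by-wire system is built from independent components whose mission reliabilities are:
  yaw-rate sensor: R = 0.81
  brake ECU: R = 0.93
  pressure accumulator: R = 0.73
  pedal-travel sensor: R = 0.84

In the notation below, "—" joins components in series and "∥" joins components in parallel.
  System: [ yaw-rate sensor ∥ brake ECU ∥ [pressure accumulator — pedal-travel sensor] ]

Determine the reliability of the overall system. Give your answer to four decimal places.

Series (pressure accumulator and pedal-travel sensor): 0.730000 × 0.840000 = 0.613200
Parallel (yaw-rate sensor, brake ECU, and [0.613200]): 1 − (1 − 0.810000)(1 − 0.930000)(1 − 0.613200) = 0.9949

0.9949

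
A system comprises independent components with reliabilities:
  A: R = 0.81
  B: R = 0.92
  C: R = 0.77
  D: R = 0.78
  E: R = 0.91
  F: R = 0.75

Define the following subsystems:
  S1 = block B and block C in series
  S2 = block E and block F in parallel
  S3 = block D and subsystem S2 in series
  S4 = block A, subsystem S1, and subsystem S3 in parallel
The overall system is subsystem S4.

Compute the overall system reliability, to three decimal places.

0.987

Series (B and C): 0.92000 × 0.77000 = 0.70840
Parallel (E and F): 1 − (1 − 0.91000)(1 − 0.75000) = 0.97750
Series (D and [0.97750]): 0.78000 × 0.97750 = 0.76245
Parallel (A, [0.70840], and [0.76245]): 1 − (1 − 0.81000)(1 − 0.70840)(1 − 0.76245) = 0.987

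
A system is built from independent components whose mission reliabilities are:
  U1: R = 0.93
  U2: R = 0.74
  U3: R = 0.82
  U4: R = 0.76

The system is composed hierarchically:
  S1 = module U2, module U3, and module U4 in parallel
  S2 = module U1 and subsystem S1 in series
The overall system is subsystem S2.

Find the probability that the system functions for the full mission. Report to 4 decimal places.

0.9196

Parallel (U2, U3, and U4): 1 − (1 − 0.740000)(1 − 0.820000)(1 − 0.760000) = 0.988768
Series (U1 and [0.988768]): 0.930000 × 0.988768 = 0.9196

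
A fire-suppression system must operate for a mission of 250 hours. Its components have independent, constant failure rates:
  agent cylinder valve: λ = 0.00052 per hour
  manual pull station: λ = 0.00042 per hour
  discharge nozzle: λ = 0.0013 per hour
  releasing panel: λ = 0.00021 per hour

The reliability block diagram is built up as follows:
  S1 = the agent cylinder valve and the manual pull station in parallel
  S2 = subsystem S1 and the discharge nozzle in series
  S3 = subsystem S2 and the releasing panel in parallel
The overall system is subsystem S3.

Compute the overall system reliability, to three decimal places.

R(agent cylinder valve) = exp(−0.00052 × 250) = 0.87810
R(manual pull station) = exp(−0.00042 × 250) = 0.90032
R(discharge nozzle) = exp(−0.0013 × 250) = 0.72253
R(releasing panel) = exp(−0.00021 × 250) = 0.94885
Parallel (agent cylinder valve and manual pull station): 1 − (1 − 0.87810)(1 − 0.90032) = 0.98785
Series ([0.98785] and discharge nozzle): 0.98785 × 0.72253 = 0.71375
Parallel ([0.71375] and releasing panel): 1 − (1 − 0.71375)(1 − 0.94885) = 0.985

0.985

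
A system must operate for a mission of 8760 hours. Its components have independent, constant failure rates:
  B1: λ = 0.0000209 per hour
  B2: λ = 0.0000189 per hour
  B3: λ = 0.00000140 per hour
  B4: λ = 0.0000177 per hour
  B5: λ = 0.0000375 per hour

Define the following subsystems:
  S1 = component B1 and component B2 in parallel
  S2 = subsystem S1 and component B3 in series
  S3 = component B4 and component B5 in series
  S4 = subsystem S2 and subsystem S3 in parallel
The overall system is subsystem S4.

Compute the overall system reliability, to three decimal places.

0.986

R(B1) = exp(−0.0000209 × 8760) = 0.83270
R(B2) = exp(−0.0000189 × 8760) = 0.84742
R(B3) = exp(−0.00000140 × 8760) = 0.98781
R(B4) = exp(−0.0000177 × 8760) = 0.85637
R(B5) = exp(−0.0000375 × 8760) = 0.72000
Parallel (B1 and B2): 1 − (1 − 0.83270)(1 − 0.84742) = 0.97447
Series ([0.97447] and B3): 0.97447 × 0.98781 = 0.96259
Series (B4 and B5): 0.85637 × 0.72000 = 0.61659
Parallel ([0.96259] and [0.61659]): 1 − (1 − 0.96259)(1 − 0.61659) = 0.986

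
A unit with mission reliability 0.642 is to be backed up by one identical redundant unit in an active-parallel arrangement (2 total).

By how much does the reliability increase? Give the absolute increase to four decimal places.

R_before = 0.642
R_after = 1 − (1 − 0.642)^2 = 0.8718
ΔR = 0.8718 − 0.642 = 0.2298

0.2298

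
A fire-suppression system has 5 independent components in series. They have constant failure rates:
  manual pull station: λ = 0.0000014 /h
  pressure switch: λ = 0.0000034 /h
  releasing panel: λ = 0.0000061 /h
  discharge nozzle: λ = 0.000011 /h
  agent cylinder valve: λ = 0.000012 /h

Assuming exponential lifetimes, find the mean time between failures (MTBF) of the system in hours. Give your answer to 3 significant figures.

29500

Series of exponential components: λ_sys = Σ λ_i
λ_sys = 0.0000014 + 0.0000034 + 0.0000061 + 0.000011 + 0.000012 = 3.3900e-05 /h
MTBF = 1 / λ_sys = 29500 h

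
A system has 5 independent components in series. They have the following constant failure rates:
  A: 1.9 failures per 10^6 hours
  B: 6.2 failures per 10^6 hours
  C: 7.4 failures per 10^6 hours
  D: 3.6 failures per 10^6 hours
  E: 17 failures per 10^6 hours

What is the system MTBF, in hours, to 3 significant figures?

Series of exponential components: λ_sys = Σ λ_i
λ_sys = 0.0000019 + 0.0000062 + 0.0000074 + 0.0000036 + 0.000017 = 3.6100e-05 /h
MTBF = 1 / λ_sys = 27700 h

27700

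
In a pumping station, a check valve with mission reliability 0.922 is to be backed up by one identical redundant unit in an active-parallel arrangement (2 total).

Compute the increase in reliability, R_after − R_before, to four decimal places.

0.0719

R_before = 0.922
R_after = 1 − (1 − 0.922)^2 = 0.9939
ΔR = 0.9939 − 0.922 = 0.0719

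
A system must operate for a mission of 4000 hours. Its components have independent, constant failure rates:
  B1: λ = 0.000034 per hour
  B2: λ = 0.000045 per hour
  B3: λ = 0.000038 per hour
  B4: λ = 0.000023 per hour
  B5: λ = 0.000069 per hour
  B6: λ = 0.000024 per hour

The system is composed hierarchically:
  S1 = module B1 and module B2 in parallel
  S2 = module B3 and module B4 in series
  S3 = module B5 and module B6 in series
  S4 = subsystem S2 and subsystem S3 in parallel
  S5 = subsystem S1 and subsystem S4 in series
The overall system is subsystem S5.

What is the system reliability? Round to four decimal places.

R(B1) = exp(−0.000034 × 4000) = 0.872843
R(B2) = exp(−0.000045 × 4000) = 0.835270
R(B3) = exp(−0.000038 × 4000) = 0.858988
R(B4) = exp(−0.000023 × 4000) = 0.912105
R(B5) = exp(−0.000069 × 4000) = 0.758813
R(B6) = exp(−0.000024 × 4000) = 0.908464
Parallel (B1 and B2): 1 − (1 − 0.872843)(1 − 0.835270) = 0.979053
Series (B3 and B4): 0.858988 × 0.912105 = 0.783487
Series (B5 and B6): 0.758813 × 0.908464 = 0.689354
Parallel ([0.783487] and [0.689354]): 1 − (1 − 0.783487)(1 − 0.689354) = 0.932741
Series ([0.979053] and [0.932741]): 0.979053 × 0.932741 = 0.9132

0.9132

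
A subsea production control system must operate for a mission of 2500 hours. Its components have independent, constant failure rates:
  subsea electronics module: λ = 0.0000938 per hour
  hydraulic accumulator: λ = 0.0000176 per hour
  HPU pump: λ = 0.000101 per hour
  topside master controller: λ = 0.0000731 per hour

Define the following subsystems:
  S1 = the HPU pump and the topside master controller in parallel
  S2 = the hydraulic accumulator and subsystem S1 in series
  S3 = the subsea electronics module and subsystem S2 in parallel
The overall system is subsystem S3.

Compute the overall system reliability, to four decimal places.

R(subsea electronics module) = exp(−0.0000938 × 2500) = 0.790966
R(hydraulic accumulator) = exp(−0.0000176 × 2500) = 0.956954
R(HPU pump) = exp(−0.000101 × 2500) = 0.776856
R(topside master controller) = exp(−0.0000731 × 2500) = 0.832976
Parallel (HPU pump and topside master controller): 1 − (1 − 0.776856)(1 − 0.832976) = 0.962730
Series (hydraulic accumulator and [0.962730]): 0.956954 × 0.962730 = 0.921288
Parallel (subsea electronics module and [0.921288]): 1 − (1 − 0.790966)(1 − 0.921288) = 0.9835

0.9835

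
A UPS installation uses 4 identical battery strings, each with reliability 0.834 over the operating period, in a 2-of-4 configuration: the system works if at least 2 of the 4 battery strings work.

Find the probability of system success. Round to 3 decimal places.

R = Σ_{i=2}^{4} C(4,i) p^i (1−p)^{4−i} with p = 0.834
C(4,2)·0.834^2·0.166^2 = 0.11500
C(4,3)·0.834^3·0.166^1 = 0.38518
C(4,4)·0.834^4·0.166^0 = 0.48380
Sum = 0.984

0.984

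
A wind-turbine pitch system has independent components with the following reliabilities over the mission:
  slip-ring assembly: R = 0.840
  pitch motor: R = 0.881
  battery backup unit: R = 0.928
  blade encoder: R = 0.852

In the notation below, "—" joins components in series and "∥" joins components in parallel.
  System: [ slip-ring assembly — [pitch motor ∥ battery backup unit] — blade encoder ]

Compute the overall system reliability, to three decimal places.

Parallel (pitch motor and battery backup unit): 1 − (1 − 0.88100)(1 − 0.92800) = 0.99143
Series (slip-ring assembly, [0.99143], and blade encoder): 0.84000 × 0.99143 × 0.85200 = 0.710

0.710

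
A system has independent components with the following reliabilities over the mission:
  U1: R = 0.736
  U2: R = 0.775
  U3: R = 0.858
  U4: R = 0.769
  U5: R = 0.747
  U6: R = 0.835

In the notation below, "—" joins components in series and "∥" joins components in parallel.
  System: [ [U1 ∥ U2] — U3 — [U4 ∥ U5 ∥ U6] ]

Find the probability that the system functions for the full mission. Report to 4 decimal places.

Parallel (U1 and U2): 1 − (1 − 0.736000)(1 − 0.775000) = 0.940600
Parallel (U4, U5, and U6): 1 − (1 − 0.769000)(1 − 0.747000)(1 − 0.835000) = 0.990357
Series ([0.940600], U3, and [0.990357]): 0.940600 × 0.858000 × 0.990357 = 0.7993

0.7993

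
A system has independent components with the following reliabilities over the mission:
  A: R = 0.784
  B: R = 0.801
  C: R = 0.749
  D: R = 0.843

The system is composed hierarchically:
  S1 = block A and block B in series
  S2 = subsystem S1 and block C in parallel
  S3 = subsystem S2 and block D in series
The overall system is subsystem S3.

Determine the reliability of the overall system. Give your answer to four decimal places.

0.7643

Series (A and B): 0.784000 × 0.801000 = 0.627984
Parallel ([0.627984] and C): 1 − (1 − 0.627984)(1 − 0.749000) = 0.906624
Series ([0.906624] and D): 0.906624 × 0.843000 = 0.7643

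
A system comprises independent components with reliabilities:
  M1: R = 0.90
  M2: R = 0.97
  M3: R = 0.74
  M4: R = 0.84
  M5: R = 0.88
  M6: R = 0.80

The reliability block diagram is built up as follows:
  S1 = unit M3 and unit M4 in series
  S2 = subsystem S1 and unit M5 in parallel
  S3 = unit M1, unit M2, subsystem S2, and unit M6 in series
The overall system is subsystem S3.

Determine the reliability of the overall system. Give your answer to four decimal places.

Series (M3 and M4): 0.740000 × 0.840000 = 0.621600
Parallel ([0.621600] and M5): 1 − (1 − 0.621600)(1 − 0.880000) = 0.954592
Series (M1, M2, [0.954592], and M6): 0.900000 × 0.970000 × 0.954592 × 0.800000 = 0.6667

0.6667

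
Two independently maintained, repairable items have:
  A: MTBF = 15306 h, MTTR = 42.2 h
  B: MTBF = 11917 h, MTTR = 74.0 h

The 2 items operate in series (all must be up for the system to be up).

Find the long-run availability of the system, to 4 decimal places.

0.9911

A(A) = MTBF/(MTBF+MTTR) = 15306/(15306+42.2) = 0.997250
A(B) = MTBF/(MTBF+MTTR) = 11917/(11917+74.0) = 0.993829
Series availability: 0.997250 × 0.993829 = 0.9911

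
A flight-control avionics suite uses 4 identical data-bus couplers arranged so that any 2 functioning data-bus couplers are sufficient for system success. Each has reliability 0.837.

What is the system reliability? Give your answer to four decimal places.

R = Σ_{i=2}^{4} C(4,i) p^i (1−p)^{4−i} with p = 0.837
C(4,2)·0.837^2·0.163^2 = 0.111681
C(4,3)·0.837^3·0.163^1 = 0.382317
C(4,4)·0.837^4·0.163^0 = 0.490797
Sum = 0.9848

0.9848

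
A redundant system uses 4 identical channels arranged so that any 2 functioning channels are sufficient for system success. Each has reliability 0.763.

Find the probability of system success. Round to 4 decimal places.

0.9562

R = Σ_{i=2}^{4} C(4,i) p^i (1−p)^{4−i} with p = 0.763
C(4,2)·0.763^2·0.237^2 = 0.196199
C(4,3)·0.763^3·0.237^1 = 0.421097
C(4,4)·0.763^4·0.237^0 = 0.338921
Sum = 0.9562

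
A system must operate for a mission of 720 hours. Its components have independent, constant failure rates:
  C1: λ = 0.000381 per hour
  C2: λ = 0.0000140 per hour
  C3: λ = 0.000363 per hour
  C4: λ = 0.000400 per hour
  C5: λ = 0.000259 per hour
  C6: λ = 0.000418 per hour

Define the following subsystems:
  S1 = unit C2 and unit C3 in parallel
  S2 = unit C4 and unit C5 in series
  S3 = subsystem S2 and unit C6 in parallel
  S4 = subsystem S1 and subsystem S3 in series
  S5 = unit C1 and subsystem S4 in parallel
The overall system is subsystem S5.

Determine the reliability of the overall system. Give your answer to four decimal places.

0.9759

R(C1) = exp(−0.000381 × 720) = 0.760089
R(C2) = exp(−0.0000140 × 720) = 0.989971
R(C3) = exp(−0.000363 × 720) = 0.770004
R(C4) = exp(−0.000400 × 720) = 0.749762
R(C5) = exp(−0.000259 × 720) = 0.829875
R(C6) = exp(−0.000418 × 720) = 0.740107
Parallel (C2 and C3): 1 − (1 − 0.989971)(1 − 0.770004) = 0.997693
Series (C4 and C5): 0.749762 × 0.829875 = 0.622209
Parallel ([0.622209] and C6): 1 − (1 − 0.622209)(1 − 0.740107) = 0.901815
Series ([0.997693] and [0.901815]): 0.997693 × 0.901815 = 0.899735
Parallel (C1 and [0.899735]): 1 − (1 − 0.760089)(1 − 0.899735) = 0.9759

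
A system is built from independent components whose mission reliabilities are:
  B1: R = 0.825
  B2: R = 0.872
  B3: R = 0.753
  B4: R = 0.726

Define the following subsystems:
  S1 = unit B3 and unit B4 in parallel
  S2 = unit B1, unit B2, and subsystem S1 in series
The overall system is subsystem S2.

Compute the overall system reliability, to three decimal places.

Parallel (B3 and B4): 1 − (1 − 0.75300)(1 − 0.72600) = 0.93232
Series (B1, B2, and [0.93232]): 0.82500 × 0.87200 × 0.93232 = 0.671

0.671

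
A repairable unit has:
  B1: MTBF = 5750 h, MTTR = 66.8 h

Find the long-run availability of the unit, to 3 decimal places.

A(B1) = MTBF/(MTBF+MTTR) = 5750/(5750+66.8) = 0.989

0.989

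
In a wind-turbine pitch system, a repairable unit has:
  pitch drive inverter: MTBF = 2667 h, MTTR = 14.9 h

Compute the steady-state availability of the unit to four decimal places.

A(pitch drive inverter) = MTBF/(MTBF+MTTR) = 2667/(2667+14.9) = 0.9944

0.9944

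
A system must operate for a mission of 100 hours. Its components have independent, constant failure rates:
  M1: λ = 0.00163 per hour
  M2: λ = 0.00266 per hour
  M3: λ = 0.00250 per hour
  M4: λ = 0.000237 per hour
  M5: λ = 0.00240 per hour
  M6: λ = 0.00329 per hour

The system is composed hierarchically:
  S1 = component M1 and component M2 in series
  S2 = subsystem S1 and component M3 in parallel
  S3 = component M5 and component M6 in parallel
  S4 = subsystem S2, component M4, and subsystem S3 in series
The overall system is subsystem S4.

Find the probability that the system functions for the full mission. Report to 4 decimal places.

R(M1) = exp(−0.00163 × 100) = 0.849591
R(M2) = exp(−0.00266 × 100) = 0.766439
R(M3) = exp(−0.00250 × 100) = 0.778801
R(M4) = exp(−0.000237 × 100) = 0.976579
R(M5) = exp(−0.00240 × 100) = 0.786628
R(M6) = exp(−0.00329 × 100) = 0.719643
Series (M1 and M2): 0.849591 × 0.766439 = 0.651160
Parallel ([0.651160] and M3): 1 − (1 − 0.651160)(1 − 0.778801) = 0.922837
Parallel (M5 and M6): 1 − (1 − 0.786628)(1 − 0.719643) = 0.940180
Series ([0.922837], M4, and [0.940180]): 0.922837 × 0.976579 × 0.940180 = 0.8473

0.8473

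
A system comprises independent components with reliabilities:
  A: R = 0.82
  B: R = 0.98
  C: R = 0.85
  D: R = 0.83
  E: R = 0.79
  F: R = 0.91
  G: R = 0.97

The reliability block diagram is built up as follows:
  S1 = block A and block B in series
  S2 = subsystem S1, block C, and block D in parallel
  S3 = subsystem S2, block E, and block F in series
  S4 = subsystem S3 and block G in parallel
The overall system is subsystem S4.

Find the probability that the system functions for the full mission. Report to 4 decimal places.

Series (A and B): 0.820000 × 0.980000 = 0.803600
Parallel ([0.803600], C, and D): 1 − (1 − 0.803600)(1 − 0.850000)(1 − 0.830000) = 0.994992
Series ([0.994992], E, and F): 0.994992 × 0.790000 × 0.910000 = 0.715300
Parallel ([0.715300] and G): 1 − (1 − 0.715300)(1 − 0.970000) = 0.9915

0.9915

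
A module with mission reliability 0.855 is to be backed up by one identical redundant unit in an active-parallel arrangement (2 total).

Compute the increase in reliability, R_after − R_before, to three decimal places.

0.124

R_before = 0.855
R_after = 1 − (1 − 0.855)^2 = 0.979
ΔR = 0.979 − 0.855 = 0.124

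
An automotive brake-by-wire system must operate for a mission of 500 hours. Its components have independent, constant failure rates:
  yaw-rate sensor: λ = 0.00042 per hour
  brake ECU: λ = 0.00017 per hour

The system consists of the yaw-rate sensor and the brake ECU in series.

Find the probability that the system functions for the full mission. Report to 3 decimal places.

0.745

R(yaw-rate sensor) = exp(−0.00042 × 500) = 0.81058
R(brake ECU) = exp(−0.00017 × 500) = 0.91851
Series (yaw-rate sensor and brake ECU): 0.81058 × 0.91851 = 0.745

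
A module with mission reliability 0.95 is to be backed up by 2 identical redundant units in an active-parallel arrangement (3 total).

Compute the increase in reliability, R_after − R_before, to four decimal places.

R_before = 0.95
R_after = 1 − (1 − 0.95)^3 = 0.9999
ΔR = 0.9999 − 0.95 = 0.0499

0.0499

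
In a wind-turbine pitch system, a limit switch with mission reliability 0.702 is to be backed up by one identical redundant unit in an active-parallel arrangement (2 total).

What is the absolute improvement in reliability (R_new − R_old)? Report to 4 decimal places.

0.2092

R_before = 0.702
R_after = 1 − (1 − 0.702)^2 = 0.9112
ΔR = 0.9112 − 0.702 = 0.2092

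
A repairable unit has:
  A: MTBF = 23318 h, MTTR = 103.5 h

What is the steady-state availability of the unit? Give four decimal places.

A(A) = MTBF/(MTBF+MTTR) = 23318/(23318+103.5) = 0.9956

0.9956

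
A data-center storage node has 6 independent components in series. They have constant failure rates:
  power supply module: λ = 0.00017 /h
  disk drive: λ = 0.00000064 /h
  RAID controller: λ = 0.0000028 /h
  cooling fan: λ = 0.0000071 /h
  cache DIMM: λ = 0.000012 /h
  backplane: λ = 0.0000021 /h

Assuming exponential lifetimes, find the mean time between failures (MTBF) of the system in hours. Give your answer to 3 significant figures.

5140

Series of exponential components: λ_sys = Σ λ_i
λ_sys = 0.00017 + 0.00000064 + 0.0000028 + 0.0000071 + 0.000012 + 0.0000021 = 1.9464e-04 /h
MTBF = 1 / λ_sys = 5140 h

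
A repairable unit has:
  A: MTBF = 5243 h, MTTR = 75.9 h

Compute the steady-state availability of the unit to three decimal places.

A(A) = MTBF/(MTBF+MTTR) = 5243/(5243+75.9) = 0.986

0.986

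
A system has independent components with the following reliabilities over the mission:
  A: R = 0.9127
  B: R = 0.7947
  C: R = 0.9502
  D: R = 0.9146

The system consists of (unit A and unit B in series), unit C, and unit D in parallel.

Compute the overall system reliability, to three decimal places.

Series (A and B): 0.91270 × 0.79470 = 0.72532
Parallel ([0.72532], C, and D): 1 − (1 − 0.72532)(1 − 0.95020)(1 − 0.91460) = 0.999

0.999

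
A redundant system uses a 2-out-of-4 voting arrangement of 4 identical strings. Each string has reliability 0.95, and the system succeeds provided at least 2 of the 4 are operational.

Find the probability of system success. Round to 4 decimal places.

R = Σ_{i=2}^{4} C(4,i) p^i (1−p)^{4−i} with p = 0.95
C(4,2)·0.95^2·0.05^2 = 0.013538
C(4,3)·0.95^3·0.05^1 = 0.171475
C(4,4)·0.95^4·0.05^0 = 0.814506
Sum = 0.9995

0.9995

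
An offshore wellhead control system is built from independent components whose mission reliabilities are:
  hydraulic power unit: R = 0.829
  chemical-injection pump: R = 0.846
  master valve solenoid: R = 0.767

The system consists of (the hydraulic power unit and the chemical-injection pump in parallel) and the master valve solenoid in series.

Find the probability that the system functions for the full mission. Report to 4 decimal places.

Parallel (hydraulic power unit and chemical-injection pump): 1 − (1 − 0.829000)(1 − 0.846000) = 0.973666
Series ([0.973666] and master valve solenoid): 0.973666 × 0.767000 = 0.7468

0.7468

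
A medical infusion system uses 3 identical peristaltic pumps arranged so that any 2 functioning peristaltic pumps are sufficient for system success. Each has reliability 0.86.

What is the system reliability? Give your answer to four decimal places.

0.9467

R = Σ_{i=2}^{3} C(3,i) p^i (1−p)^{3−i} with p = 0.86
C(3,2)·0.86^2·0.14^1 = 0.310632
C(3,3)·0.86^3·0.14^0 = 0.636056
Sum = 0.9467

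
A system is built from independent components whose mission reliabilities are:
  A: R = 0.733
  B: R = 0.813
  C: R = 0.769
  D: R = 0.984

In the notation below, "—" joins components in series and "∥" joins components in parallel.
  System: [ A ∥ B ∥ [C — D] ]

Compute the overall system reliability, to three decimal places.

0.988

Series (C and D): 0.76900 × 0.98400 = 0.75670
Parallel (A, B, and [0.75670]): 1 − (1 − 0.73300)(1 − 0.81300)(1 − 0.75670) = 0.988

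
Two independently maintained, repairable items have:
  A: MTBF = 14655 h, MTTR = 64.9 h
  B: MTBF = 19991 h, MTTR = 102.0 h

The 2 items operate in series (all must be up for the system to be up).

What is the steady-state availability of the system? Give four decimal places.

0.9905

A(A) = MTBF/(MTBF+MTTR) = 14655/(14655+64.9) = 0.995591
A(B) = MTBF/(MTBF+MTTR) = 19991/(19991+102.0) = 0.994924
Series availability: 0.995591 × 0.994924 = 0.9905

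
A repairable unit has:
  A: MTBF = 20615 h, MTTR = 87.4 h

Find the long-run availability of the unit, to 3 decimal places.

A(A) = MTBF/(MTBF+MTTR) = 20615/(20615+87.4) = 0.996

0.996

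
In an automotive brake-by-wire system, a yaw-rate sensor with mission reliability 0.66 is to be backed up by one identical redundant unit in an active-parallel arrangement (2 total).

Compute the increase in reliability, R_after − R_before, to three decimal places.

0.224

R_before = 0.66
R_after = 1 − (1 − 0.66)^2 = 0.884
ΔR = 0.884 − 0.66 = 0.224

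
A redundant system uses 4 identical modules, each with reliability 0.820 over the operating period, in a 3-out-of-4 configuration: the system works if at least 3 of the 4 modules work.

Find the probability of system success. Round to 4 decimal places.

R = Σ_{i=3}^{4} C(4,i) p^i (1−p)^{4−i} with p = 0.820
C(4,3)·0.820^3·0.180^1 = 0.396985
C(4,4)·0.820^4·0.180^0 = 0.452122
Sum = 0.8491

0.8491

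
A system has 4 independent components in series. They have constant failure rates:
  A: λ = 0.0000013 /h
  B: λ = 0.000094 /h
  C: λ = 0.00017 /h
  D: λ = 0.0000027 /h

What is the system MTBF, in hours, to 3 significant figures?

Series of exponential components: λ_sys = Σ λ_i
λ_sys = 0.0000013 + 0.000094 + 0.00017 + 0.0000027 = 2.6800e-04 /h
MTBF = 1 / λ_sys = 3730 h

3730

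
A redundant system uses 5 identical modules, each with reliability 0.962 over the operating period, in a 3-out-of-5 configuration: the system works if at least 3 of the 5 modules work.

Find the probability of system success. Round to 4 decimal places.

0.9995

R = Σ_{i=3}^{5} C(5,i) p^i (1−p)^{5−i} with p = 0.962
C(5,3)·0.962^3·0.038^2 = 0.012856
C(5,4)·0.962^4·0.038^1 = 0.162725
C(5,5)·0.962^5·0.038^0 = 0.823902
Sum = 0.9995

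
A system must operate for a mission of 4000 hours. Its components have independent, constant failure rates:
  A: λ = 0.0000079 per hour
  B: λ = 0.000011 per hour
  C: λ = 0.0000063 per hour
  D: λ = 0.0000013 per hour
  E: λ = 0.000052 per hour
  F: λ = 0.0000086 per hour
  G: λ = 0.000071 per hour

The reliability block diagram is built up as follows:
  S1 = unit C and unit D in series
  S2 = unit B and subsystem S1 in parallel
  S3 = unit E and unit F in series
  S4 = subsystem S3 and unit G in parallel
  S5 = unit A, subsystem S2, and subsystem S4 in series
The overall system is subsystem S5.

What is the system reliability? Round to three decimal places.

R(A) = exp(−0.0000079 × 4000) = 0.96889
R(B) = exp(−0.000011 × 4000) = 0.95695
R(C) = exp(−0.0000063 × 4000) = 0.97511
R(D) = exp(−0.0000013 × 4000) = 0.99481
R(E) = exp(−0.000052 × 4000) = 0.81221
R(F) = exp(−0.0000086 × 4000) = 0.96618
R(G) = exp(−0.000071 × 4000) = 0.75277
Series (C and D): 0.97511 × 0.99481 = 0.97005
Parallel (B and [0.97005]): 1 − (1 − 0.95695)(1 − 0.97005) = 0.99871
Series (E and F): 0.81221 × 0.96618 = 0.78474
Parallel ([0.78474] and G): 1 − (1 − 0.78474)(1 − 0.75277) = 0.94678
Series (A, [0.99871], and [0.94678]): 0.96889 × 0.99871 × 0.94678 = 0.916

0.916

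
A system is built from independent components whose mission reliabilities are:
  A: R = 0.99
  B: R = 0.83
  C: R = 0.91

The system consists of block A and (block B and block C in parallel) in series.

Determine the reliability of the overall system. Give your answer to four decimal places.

Parallel (B and C): 1 − (1 − 0.830000)(1 − 0.910000) = 0.984700
Series (A and [0.984700]): 0.990000 × 0.984700 = 0.9749

0.9749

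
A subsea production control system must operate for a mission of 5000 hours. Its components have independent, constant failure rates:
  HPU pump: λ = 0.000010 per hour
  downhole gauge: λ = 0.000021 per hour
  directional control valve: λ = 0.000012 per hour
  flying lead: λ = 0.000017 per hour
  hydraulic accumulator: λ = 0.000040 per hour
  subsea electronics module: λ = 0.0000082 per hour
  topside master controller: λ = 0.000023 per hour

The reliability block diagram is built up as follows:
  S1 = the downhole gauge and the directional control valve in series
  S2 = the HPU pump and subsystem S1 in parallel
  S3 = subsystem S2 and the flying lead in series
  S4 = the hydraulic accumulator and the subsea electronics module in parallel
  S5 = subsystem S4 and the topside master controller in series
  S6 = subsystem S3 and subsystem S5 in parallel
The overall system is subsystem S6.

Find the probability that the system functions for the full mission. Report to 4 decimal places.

R(HPU pump) = exp(−0.000010 × 5000) = 0.951229
R(downhole gauge) = exp(−0.000021 × 5000) = 0.900325
R(directional control valve) = exp(−0.000012 × 5000) = 0.941765
R(flying lead) = exp(−0.000017 × 5000) = 0.918512
R(hydraulic accumulator) = exp(−0.000040 × 5000) = 0.818731
R(subsea electronics module) = exp(−0.0000082 × 5000) = 0.959829
R(topside master controller) = exp(−0.000023 × 5000) = 0.891366
Series (downhole gauge and directional control valve): 0.900325 × 0.941765 = 0.847895
Parallel (HPU pump and [0.847895]): 1 − (1 − 0.951229)(1 − 0.847895) = 0.992582
Series ([0.992582] and flying lead): 0.992582 × 0.918512 = 0.911698
Parallel (hydraulic accumulator and subsea electronics module): 1 − (1 − 0.818731)(1 − 0.959829) = 0.992718
Series ([0.992718] and topside master controller): 0.992718 × 0.891366 = 0.884875
Parallel ([0.911698] and [0.884875]): 1 − (1 − 0.911698)(1 − 0.884875) = 0.9898

0.9898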